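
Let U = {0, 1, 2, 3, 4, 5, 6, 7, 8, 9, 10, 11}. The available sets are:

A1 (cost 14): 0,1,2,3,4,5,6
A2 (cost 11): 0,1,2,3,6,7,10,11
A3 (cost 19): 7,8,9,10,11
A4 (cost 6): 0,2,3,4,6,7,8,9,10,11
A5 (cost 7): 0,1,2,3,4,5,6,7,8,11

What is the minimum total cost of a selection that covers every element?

13

A4, A5 cover every element at cost 6 + 7 = 13.
Any cover uses at least 2 sets; among all covering selections none totals below 13.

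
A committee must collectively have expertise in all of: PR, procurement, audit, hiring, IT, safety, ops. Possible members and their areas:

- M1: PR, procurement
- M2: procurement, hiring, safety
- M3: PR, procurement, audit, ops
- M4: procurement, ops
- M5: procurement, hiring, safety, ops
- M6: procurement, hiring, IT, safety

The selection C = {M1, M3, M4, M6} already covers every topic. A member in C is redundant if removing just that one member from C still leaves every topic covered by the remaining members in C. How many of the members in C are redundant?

Drop M1: the rest still cover every topic — redundant.
Drop M3: audit uncovered — not redundant.
Drop M4: the rest still cover every topic — redundant.
Drop M6: hiring, IT, safety uncovered — not redundant.
2 redundant: M1, M4.

2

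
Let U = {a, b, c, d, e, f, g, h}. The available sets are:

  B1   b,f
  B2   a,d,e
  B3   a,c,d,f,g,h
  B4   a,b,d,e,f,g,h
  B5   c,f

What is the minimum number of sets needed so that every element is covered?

B3, B4 together cover {a, b, c, d, e, f, g, h} — every element.
No single set contains all 8 elements, so 2 is optimal.

2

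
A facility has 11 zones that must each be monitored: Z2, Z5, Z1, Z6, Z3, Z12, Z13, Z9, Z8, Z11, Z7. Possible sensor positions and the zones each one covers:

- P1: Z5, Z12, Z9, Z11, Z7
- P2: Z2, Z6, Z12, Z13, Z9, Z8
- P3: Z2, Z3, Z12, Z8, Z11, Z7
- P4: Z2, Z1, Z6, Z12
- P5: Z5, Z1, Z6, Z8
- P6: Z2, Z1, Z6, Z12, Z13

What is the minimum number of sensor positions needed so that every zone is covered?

P1, P3, P6 together cover {Z2, Z5, Z1, Z6, Z3, Z12, Z13, Z9, Z8, Z11, Z7} — every zone.
No 2 of the 6 sensor positions cover everything (all 15 pairs fall short), so 3 is minimum.
Greedy (largest uncovered first) would take P2, P1, P3, P4 — 4 sensor positions — but 3 suffice.

3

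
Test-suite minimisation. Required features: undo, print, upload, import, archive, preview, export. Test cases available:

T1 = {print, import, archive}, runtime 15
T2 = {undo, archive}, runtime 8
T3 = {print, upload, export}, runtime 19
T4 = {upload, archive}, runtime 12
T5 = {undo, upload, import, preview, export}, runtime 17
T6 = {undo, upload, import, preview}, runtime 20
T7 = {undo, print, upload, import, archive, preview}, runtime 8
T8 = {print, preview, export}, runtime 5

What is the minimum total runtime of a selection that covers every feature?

13

T7, T8 cover every feature at runtime 8 + 5 = 13.
Any cover uses at least 2 test cases; among all covering selections none totals below 13.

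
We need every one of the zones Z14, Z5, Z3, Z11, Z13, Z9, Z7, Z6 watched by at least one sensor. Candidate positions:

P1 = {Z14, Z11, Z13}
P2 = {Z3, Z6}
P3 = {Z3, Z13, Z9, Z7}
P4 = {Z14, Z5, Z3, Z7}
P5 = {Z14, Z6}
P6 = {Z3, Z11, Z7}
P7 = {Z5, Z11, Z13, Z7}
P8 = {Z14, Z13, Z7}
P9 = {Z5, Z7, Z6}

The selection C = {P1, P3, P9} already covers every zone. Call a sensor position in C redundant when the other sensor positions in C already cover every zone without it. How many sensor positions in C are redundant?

0

Drop P1: Z14, Z11 uncovered — not redundant.
Drop P3: Z3, Z9 uncovered — not redundant.
Drop P9: Z5, Z6 uncovered — not redundant.
None of the sensor positions in C is redundant.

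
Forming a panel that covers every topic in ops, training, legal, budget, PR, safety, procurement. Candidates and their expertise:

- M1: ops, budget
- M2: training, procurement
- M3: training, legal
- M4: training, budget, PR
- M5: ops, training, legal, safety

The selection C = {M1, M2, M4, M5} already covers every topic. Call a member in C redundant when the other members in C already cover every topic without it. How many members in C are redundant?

Drop M1: the rest still cover every topic — redundant.
Drop M2: procurement uncovered — not redundant.
Drop M4: PR uncovered — not redundant.
Drop M5: legal, safety uncovered — not redundant.
1 redundant: M1.

1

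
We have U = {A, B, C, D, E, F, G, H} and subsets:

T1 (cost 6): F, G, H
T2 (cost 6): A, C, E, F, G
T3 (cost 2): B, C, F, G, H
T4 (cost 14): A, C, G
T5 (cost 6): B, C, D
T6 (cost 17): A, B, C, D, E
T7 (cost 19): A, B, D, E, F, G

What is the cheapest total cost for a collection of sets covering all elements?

T2, T3, T5 cover every element at cost 6 + 2 + 6 = 14.
Any cover uses at least 2 sets; among all covering selections none totals below 14.

14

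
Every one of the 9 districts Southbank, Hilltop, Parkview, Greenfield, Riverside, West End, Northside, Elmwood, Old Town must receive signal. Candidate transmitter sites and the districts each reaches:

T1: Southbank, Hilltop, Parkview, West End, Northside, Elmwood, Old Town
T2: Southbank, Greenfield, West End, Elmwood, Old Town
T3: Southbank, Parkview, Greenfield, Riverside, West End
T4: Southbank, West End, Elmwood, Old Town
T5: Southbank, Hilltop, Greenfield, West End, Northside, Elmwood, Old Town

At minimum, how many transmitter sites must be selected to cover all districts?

T1, T3 together cover {Southbank, Hilltop, Parkview, Greenfield, Riverside, West End, Northside, Elmwood, Old Town} — every district.
No single transmitter site contains all 9 districts, so 2 is optimal.

2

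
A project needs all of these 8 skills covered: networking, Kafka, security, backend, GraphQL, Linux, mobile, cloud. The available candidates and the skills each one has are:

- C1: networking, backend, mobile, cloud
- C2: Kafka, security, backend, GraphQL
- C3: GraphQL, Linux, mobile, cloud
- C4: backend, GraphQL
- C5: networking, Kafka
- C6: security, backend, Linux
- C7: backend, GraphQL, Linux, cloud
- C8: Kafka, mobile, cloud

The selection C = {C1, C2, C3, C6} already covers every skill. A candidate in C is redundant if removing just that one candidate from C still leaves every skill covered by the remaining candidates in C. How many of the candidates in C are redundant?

Drop C1: networking uncovered — not redundant.
Drop C2: Kafka uncovered — not redundant.
Drop C3: the rest still cover every skill — redundant.
Drop C6: the rest still cover every skill — redundant.
2 redundant: C3, C6.

2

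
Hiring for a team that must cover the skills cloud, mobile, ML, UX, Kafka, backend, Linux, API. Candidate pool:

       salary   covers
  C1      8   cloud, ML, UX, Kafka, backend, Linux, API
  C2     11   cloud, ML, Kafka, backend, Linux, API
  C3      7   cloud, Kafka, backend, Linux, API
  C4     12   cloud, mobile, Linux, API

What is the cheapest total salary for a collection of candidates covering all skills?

C1, C4 cover every skill at salary 8 + 12 = 20.
Any cover uses at least 2 candidates; among all covering selections none totals below 20.

20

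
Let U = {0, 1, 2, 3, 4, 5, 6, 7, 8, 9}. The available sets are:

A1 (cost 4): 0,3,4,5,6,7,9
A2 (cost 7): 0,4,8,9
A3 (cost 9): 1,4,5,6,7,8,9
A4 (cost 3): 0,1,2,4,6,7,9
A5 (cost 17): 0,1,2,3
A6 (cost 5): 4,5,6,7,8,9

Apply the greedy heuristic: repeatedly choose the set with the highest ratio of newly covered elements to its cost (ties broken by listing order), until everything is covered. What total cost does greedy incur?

Pick 1: A4 adds 7 new (0, 1, 2, 4, 6, 7, 9) at cost 3 (ratio 7/3).
Pick 2: A1 adds 2 new (3, 5) at cost 4 (ratio 2/4).
Pick 3: A6 adds 1 new (8) at cost 5 (ratio 1/5).
Greedy total cost: 3 + 4 + 5 = 12.

12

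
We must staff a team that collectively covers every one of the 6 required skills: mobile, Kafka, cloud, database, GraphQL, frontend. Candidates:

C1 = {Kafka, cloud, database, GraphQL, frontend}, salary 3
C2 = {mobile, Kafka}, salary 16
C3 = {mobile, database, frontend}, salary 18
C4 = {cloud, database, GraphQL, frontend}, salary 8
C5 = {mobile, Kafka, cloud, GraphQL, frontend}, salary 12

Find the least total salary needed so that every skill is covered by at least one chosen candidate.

15

C1, C5 cover every skill at salary 3 + 12 = 15.
Any cover uses at least 2 candidates; among all covering selections none totals below 15.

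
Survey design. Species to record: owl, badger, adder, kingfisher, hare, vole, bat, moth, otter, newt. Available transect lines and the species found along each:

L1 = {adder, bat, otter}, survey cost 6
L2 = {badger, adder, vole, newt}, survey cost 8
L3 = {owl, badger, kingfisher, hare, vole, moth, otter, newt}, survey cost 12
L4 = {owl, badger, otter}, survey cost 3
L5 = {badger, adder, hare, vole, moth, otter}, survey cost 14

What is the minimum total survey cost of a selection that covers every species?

L1, L3 cover every species at survey cost 6 + 12 = 18.
Any cover uses at least 2 transects; among all covering selections none totals below 18.

18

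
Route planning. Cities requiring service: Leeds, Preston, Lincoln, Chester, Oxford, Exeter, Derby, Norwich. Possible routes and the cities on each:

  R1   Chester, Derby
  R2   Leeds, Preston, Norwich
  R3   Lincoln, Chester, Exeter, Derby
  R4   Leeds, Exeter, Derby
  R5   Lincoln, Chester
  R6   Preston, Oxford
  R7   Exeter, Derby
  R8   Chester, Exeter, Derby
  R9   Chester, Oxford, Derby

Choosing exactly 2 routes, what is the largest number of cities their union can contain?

7

Choosing R2, R3 covers {Leeds, Preston, Lincoln, Chester, Exeter, Derby, Norwich} — 7 cities.
No choice of 2 routes does better; here Oxford is left uncovered.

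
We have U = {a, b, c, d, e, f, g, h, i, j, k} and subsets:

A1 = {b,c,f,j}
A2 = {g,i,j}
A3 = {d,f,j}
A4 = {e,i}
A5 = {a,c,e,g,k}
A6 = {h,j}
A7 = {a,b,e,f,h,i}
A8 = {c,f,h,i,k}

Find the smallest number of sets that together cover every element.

A3, A5, A7 together cover {a, b, c, d, e, f, g, h, i, j, k} — every element.
No 2 of the 8 sets cover everything (all 28 pairs fall short), so 3 is minimum.

3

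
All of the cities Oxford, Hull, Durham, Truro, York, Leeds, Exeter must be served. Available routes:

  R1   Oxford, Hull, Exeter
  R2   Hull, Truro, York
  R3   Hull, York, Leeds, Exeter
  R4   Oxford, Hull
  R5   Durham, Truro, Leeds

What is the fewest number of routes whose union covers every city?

R1, R2, R5 together cover {Oxford, Hull, Durham, Truro, York, Leeds, Exeter} — every city.
No 2 of the 5 routes cover everything (all 10 pairs fall short), so 3 is minimum.

3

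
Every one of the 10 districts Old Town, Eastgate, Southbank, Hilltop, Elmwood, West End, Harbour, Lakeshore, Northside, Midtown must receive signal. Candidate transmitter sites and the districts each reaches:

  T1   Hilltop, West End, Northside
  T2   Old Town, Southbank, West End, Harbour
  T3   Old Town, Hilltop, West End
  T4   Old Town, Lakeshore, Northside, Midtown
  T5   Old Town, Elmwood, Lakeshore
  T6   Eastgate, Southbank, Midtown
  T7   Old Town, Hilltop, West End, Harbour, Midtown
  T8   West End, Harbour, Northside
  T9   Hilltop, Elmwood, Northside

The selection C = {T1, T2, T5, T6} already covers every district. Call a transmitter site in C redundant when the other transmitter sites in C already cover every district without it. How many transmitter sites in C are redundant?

0

Drop T1: Hilltop, Northside uncovered — not redundant.
Drop T2: Harbour uncovered — not redundant.
Drop T5: Elmwood, Lakeshore uncovered — not redundant.
Drop T6: Eastgate, Midtown uncovered — not redundant.
None of the transmitter sites in C is redundant.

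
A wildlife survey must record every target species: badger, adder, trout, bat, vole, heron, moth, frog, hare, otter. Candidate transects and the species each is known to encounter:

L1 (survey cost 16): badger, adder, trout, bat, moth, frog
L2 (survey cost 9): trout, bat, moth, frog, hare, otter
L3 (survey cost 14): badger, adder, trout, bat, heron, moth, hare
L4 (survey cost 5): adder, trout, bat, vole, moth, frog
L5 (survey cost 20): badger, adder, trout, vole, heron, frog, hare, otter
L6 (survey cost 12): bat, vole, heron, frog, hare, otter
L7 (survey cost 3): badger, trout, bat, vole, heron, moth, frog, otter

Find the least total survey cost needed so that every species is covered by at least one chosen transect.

L3, L7 cover every species at survey cost 14 + 3 = 17.
Any cover uses at least 2 transects; among all covering selections none totals below 17.

17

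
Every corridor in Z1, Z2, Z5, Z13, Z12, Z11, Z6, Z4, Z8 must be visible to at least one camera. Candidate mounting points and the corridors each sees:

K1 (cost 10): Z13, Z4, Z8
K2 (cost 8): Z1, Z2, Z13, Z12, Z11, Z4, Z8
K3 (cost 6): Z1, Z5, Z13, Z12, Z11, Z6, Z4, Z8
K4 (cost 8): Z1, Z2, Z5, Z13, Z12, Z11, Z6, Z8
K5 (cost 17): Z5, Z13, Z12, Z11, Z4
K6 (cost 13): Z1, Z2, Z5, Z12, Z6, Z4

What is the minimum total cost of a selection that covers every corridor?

14

K2, K3 cover every corridor at cost 8 + 6 = 14.
Any cover uses at least 2 camera mounts; among all covering selections none totals below 14.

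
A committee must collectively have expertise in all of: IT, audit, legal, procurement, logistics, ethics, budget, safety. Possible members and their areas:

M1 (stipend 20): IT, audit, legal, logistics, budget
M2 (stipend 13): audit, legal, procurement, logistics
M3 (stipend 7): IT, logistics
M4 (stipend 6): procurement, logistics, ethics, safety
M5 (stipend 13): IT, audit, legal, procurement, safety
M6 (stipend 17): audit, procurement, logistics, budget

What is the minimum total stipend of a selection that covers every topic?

M1, M4 cover every topic at stipend 20 + 6 = 26.
Any cover uses at least 2 members; among all covering selections none totals below 26.
Greedy by coverage-per-stipend would pick M4, M5, M6 for 36 — worse than the optimum 26.

26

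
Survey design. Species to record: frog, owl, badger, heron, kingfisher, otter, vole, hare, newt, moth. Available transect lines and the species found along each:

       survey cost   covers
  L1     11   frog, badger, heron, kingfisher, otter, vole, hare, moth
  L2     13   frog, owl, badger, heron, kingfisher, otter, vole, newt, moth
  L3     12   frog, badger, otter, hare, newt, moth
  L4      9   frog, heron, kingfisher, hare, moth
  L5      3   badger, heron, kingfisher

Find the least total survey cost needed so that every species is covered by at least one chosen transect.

L2, L4 cover every species at survey cost 13 + 9 = 22.
Any cover uses at least 2 transects; among all covering selections none totals below 22.
Greedy by coverage-per-survey cost would pick L5, L2, L4 for 25 — worse than the optimum 22.

22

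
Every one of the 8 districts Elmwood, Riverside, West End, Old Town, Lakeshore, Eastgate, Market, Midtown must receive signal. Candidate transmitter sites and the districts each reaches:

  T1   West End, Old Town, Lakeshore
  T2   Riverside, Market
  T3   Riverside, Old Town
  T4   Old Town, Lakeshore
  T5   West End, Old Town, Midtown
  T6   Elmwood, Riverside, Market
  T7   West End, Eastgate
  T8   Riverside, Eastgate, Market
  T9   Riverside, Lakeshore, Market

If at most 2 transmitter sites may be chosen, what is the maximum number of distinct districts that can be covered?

Choosing T1, T6 covers {Elmwood, Riverside, West End, Old Town, Lakeshore, Market} — 6 districts.
No choice of 2 transmitter sites does better; here Eastgate, Midtown are left uncovered.

6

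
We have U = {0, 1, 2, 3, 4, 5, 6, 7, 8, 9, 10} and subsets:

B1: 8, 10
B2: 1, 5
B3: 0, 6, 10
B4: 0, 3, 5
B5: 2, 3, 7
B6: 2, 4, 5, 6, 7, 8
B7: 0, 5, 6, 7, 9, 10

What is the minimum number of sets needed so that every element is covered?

4

B2, B4, B6, B7 together cover {0, 1, 2, 3, 4, 5, 6, 7, 8, 9, 10} — every element.
No 3 of the 7 sets cover everything (all 35 triples fall short), so 4 is minimum.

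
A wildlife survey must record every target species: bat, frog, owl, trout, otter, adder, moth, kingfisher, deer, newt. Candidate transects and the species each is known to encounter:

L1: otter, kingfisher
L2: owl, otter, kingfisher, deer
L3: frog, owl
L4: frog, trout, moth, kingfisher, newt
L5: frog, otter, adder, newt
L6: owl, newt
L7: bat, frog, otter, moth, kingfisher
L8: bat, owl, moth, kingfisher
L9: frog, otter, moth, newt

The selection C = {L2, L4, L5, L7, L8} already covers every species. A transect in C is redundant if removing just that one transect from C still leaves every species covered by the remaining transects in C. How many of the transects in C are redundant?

Drop L2: deer uncovered — not redundant.
Drop L4: trout uncovered — not redundant.
Drop L5: adder uncovered — not redundant.
Drop L7: the rest still cover every species — redundant.
Drop L8: the rest still cover every species — redundant.
2 redundant: L7, L8.

2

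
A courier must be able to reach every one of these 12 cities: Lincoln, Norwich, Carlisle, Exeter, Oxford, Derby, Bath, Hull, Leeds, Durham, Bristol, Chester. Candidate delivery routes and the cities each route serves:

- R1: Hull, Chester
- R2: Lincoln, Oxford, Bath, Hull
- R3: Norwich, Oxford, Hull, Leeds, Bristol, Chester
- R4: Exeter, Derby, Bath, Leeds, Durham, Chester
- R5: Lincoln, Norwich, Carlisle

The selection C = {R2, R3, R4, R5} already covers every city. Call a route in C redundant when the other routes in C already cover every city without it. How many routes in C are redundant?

Drop R2: the rest still cover every city — redundant.
Drop R3: Bristol uncovered — not redundant.
Drop R4: Exeter, Derby, Durham uncovered — not redundant.
Drop R5: Carlisle uncovered — not redundant.
1 redundant: R2.

1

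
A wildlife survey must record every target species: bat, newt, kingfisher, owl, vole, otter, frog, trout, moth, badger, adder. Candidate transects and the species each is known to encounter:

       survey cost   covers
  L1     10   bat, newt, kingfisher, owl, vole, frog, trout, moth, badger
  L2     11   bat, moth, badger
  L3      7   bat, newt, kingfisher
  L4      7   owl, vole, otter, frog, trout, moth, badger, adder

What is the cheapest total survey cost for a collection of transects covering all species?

14

L3, L4 cover every species at survey cost 7 + 7 = 14.
Any cover uses at least 2 transects; among all covering selections none totals below 14.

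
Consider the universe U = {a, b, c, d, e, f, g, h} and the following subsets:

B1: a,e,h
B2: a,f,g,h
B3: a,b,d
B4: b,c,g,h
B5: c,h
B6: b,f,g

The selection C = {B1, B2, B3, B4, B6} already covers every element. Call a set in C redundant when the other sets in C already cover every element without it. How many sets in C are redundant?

Drop B1: e uncovered — not redundant.
Drop B2: the rest still cover every element — redundant.
Drop B3: d uncovered — not redundant.
Drop B4: c uncovered — not redundant.
Drop B6: the rest still cover every element — redundant.
2 redundant: B2, B6.

2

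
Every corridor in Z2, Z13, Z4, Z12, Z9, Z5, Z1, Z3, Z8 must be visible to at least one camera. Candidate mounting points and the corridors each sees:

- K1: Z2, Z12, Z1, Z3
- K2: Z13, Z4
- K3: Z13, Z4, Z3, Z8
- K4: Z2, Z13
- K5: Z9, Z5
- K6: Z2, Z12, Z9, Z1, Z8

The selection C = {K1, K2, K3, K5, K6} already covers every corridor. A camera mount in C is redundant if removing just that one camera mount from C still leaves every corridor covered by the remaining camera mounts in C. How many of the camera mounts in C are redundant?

Drop K1: the rest still cover every corridor — redundant.
Drop K2: the rest still cover every corridor — redundant.
Drop K3: the rest still cover every corridor — redundant.
Drop K5: Z5 uncovered — not redundant.
Drop K6: the rest still cover every corridor — redundant.
4 redundant: K1, K2, K3, K6.

4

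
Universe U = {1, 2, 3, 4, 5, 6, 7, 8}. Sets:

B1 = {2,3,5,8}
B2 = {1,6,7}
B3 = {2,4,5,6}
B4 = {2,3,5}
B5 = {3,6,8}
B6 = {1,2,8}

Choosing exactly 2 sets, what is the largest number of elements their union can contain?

7

Choosing B1, B2 covers {1, 2, 3, 5, 6, 7, 8} — 7 elements.
No choice of 2 sets does better; here 4 is left uncovered.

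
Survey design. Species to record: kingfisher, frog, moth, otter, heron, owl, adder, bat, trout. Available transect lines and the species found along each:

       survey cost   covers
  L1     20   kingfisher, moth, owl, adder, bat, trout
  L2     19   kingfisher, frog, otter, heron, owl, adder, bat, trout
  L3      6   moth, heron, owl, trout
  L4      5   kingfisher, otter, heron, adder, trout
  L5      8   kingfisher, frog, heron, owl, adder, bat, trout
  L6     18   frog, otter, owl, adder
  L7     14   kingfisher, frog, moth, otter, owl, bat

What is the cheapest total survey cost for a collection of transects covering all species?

19

L4, L7 cover every species at survey cost 5 + 14 = 19.
Any cover uses at least 2 transects; among all covering selections none totals below 19.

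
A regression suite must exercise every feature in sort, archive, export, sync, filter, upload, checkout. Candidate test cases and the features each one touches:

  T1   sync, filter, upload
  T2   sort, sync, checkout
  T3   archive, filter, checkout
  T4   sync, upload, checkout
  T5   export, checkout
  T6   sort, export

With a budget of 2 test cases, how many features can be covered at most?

5

Choosing T1, T2 covers {sort, sync, filter, upload, checkout} — 5 features.
No choice of 2 test cases does better; here archive, export are left uncovered.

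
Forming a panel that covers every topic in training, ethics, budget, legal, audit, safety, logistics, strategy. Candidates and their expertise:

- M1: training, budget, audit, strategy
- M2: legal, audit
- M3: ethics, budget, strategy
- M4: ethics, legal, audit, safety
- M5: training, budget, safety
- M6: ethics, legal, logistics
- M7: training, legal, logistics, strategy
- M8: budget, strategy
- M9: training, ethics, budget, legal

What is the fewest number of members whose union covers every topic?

3

M1, M4, M6 together cover {training, ethics, budget, legal, audit, safety, logistics, strategy} — every topic.
No 2 of the 9 members cover everything (all 36 pairs fall short), so 3 is minimum.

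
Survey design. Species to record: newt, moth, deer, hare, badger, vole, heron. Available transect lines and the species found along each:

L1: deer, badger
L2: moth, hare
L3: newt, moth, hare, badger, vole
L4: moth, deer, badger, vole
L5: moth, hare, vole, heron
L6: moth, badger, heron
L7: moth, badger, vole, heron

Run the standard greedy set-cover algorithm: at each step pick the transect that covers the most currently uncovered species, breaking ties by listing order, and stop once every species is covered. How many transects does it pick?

Pick 1: L3 covers 5 new species (newt, moth, hare, badger, vole).
Pick 2: L1 covers 1 new species (deer).
Pick 3: L5 covers 1 new species (heron).
Greedy uses 3 transects.

3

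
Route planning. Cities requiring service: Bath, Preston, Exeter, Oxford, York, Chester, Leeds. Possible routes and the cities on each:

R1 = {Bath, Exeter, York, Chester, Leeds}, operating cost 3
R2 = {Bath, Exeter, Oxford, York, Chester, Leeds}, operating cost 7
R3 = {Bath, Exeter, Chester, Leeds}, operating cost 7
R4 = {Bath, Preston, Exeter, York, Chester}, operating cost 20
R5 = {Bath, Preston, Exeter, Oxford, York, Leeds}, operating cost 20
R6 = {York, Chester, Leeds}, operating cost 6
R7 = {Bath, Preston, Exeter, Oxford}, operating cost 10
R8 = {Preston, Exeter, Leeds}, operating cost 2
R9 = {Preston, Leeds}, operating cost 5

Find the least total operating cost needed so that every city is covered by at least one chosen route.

9

R2, R8 cover every city at operating cost 7 + 2 = 9.
Any cover uses at least 2 routes; among all covering selections none totals below 9.
Greedy by coverage-per-operating cost would pick R1, R8, R2 for 12 — worse than the optimum 9.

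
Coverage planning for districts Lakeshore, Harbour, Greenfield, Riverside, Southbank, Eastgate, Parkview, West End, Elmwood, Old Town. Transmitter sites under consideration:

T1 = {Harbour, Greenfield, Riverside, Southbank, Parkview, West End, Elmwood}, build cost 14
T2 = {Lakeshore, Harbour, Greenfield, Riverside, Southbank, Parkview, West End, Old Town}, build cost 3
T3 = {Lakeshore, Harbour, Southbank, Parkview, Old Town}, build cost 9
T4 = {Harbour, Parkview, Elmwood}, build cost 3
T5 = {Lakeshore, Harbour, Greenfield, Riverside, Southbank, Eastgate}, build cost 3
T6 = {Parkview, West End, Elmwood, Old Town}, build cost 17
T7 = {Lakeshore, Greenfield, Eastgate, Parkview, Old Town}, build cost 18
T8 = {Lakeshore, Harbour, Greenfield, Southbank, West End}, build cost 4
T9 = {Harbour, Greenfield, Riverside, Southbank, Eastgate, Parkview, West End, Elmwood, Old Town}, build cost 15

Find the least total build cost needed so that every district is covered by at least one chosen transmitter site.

T2, T4, T5 cover every district at build cost 3 + 3 + 3 = 9.
Any cover uses at least 2 transmitter sites; among all covering selections none totals below 9.

9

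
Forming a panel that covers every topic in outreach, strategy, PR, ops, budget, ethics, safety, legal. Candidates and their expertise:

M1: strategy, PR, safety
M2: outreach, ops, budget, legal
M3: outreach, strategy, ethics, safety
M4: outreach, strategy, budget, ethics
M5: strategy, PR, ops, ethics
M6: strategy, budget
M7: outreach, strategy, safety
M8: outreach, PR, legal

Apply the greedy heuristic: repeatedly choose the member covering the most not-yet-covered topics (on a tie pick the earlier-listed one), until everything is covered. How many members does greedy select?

3

Pick 1: M2 covers 4 new topics (outreach, ops, budget, legal).
Pick 2: M1 covers 3 new topics (strategy, PR, safety).
Pick 3: M3 covers 1 new topics (ethics).
Greedy uses 3 members.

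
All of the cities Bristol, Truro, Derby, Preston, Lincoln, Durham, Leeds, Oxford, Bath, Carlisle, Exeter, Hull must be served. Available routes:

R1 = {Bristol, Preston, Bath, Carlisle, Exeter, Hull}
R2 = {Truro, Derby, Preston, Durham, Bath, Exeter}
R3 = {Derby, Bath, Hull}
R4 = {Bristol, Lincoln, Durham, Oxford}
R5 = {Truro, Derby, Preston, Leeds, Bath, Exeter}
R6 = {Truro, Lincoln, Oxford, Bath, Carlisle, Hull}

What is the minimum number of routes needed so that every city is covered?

3

R1, R4, R5 together cover {Bristol, Truro, Derby, Preston, Lincoln, Durham, Leeds, Oxford, Bath, Carlisle, Exeter, Hull} — every city.
No 2 of the 6 routes cover everything (all 15 pairs fall short), so 3 is minimum.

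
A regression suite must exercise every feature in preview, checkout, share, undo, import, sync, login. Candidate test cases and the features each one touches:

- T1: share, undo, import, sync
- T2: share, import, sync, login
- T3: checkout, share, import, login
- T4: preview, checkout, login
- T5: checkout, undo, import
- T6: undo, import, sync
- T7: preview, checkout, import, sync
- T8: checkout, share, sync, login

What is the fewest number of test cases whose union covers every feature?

2

T1, T4 together cover {preview, checkout, share, undo, import, sync, login} — every feature.
No single test case contains all 7 features, so 2 is optimal.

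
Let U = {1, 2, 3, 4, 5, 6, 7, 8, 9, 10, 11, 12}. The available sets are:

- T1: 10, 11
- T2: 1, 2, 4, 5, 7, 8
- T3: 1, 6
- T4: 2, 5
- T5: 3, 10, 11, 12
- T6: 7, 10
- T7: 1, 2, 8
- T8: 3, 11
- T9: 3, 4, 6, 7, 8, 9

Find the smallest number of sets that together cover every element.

T2, T5, T9 together cover {1, 2, 3, 4, 5, 6, 7, 8, 9, 10, 11, 12} — every element.
No 2 of the 9 sets cover everything (all 36 pairs fall short), so 3 is minimum.

3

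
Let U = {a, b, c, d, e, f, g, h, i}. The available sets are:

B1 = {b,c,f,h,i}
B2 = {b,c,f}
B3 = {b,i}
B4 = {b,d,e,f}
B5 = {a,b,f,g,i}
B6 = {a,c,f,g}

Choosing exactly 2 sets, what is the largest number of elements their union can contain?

Choosing B1, B4 covers {b, c, d, e, f, h, i} — 7 elements.
No choice of 2 sets does better; here a, g are left uncovered.

7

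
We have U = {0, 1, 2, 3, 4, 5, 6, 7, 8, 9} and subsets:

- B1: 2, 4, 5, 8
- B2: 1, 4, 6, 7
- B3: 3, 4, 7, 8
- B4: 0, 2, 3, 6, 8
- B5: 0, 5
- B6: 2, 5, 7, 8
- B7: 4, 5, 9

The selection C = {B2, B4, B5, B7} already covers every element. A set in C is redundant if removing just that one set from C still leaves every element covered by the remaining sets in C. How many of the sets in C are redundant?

1

Drop B2: 1, 7 uncovered — not redundant.
Drop B4: 2, 3, 8 uncovered — not redundant.
Drop B5: the rest still cover every element — redundant.
Drop B7: 9 uncovered — not redundant.
1 redundant: B5.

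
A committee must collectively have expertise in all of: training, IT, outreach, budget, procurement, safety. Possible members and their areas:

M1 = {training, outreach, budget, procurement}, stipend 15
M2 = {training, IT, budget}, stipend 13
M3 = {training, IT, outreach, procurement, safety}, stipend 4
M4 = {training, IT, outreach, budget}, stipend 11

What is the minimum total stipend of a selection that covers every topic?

15

M3, M4 cover every topic at stipend 4 + 11 = 15.
Any cover uses at least 2 members; among all covering selections none totals below 15.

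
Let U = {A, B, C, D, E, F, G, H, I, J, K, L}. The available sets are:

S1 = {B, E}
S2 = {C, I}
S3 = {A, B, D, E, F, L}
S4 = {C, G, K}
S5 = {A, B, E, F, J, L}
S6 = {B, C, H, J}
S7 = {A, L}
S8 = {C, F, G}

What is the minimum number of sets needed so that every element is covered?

S2, S3, S4, S6 together cover {A, B, C, D, E, F, G, H, I, J, K, L} — every element.
No 3 of the 8 sets cover everything (all 56 triples fall short), so 4 is minimum.

4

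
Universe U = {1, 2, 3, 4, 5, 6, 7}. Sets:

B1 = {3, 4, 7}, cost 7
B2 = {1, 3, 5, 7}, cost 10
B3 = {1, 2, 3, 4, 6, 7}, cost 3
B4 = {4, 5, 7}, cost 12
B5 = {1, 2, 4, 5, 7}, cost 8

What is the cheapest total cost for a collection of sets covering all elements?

11

B3, B5 cover every element at cost 3 + 8 = 11.
Any cover uses at least 2 sets; among all covering selections none totals below 11.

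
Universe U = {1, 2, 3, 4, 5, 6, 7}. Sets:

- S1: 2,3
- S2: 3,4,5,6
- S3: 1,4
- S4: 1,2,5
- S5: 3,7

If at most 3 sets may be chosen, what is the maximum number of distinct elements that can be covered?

Choosing S2, S4, S5 covers {1, 2, 3, 4, 5, 6, 7} — 7 elements.
That is all 7 elements.

7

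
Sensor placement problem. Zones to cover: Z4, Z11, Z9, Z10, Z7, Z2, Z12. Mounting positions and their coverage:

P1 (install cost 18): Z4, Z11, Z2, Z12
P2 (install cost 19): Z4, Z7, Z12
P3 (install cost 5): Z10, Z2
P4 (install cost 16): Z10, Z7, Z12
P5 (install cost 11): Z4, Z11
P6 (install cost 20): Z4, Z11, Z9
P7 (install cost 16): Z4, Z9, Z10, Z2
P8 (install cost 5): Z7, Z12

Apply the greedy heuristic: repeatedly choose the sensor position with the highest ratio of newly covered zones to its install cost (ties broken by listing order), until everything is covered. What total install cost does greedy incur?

Pick 1: P3 adds 2 new (Z10, Z2) at install cost 5 (ratio 2/5).
Pick 2: P8 adds 2 new (Z7, Z12) at install cost 5 (ratio 2/5).
Pick 3: P5 adds 2 new (Z4, Z11) at install cost 11 (ratio 2/11).
Pick 4: P7 adds 1 new (Z9) at install cost 16 (ratio 1/16).
Greedy total install cost: 5 + 5 + 11 + 16 = 37. (The true optimum is 30, so greedy overshoots here.)

37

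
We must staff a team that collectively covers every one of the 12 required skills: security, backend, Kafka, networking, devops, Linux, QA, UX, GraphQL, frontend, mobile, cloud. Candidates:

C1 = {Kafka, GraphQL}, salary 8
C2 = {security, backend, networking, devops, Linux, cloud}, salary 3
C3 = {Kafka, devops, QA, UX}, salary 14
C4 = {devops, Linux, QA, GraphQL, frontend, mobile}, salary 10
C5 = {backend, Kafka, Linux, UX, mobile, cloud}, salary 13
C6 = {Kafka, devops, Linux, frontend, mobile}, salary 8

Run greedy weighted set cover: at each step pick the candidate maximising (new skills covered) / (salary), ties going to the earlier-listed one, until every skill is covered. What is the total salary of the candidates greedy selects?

26

Pick 1: C2 adds 6 new (security, backend, networking, devops, Linux, cloud) at salary 3 (ratio 6/3).
Pick 2: C4 adds 4 new (QA, GraphQL, frontend, mobile) at salary 10 (ratio 4/10).
Pick 3: C5 adds 2 new (Kafka, UX) at salary 13 (ratio 2/13).
Greedy total salary: 3 + 10 + 13 = 26.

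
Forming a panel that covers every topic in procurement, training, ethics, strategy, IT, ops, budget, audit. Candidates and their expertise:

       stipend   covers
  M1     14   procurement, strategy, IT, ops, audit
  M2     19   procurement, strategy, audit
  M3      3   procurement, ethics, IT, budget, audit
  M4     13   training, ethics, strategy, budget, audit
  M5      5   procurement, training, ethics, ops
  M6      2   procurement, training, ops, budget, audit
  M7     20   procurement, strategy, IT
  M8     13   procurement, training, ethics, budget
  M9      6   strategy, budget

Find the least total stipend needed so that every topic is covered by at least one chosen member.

M3, M6, M9 cover every topic at stipend 3 + 2 + 6 = 11.
Any cover uses at least 2 members; among all covering selections none totals below 11.

11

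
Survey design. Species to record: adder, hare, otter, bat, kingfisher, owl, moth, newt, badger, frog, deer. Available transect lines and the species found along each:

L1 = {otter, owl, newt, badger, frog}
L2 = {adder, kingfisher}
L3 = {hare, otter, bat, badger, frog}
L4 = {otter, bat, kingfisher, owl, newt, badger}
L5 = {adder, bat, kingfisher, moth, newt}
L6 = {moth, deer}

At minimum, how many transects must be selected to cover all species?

L1, L2, L3, L6 together cover {adder, hare, otter, bat, kingfisher, owl, moth, newt, badger, frog, deer} — every species.
No 3 of the 6 transects cover everything (all 20 triples fall short), so 4 is minimum.

4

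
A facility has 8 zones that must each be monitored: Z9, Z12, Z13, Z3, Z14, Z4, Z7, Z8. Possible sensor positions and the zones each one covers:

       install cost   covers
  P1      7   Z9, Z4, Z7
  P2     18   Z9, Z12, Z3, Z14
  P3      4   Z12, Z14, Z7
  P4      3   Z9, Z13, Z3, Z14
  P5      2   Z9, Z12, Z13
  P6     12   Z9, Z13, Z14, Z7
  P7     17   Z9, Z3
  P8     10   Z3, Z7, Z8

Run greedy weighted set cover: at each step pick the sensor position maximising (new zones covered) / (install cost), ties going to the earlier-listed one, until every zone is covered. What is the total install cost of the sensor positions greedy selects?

22

Pick 1: P5 adds 3 new (Z9, Z12, Z13) at install cost 2 (ratio 3/2).
Pick 2: P4 adds 2 new (Z3, Z14) at install cost 3 (ratio 2/3).
Pick 3: P1 adds 2 new (Z4, Z7) at install cost 7 (ratio 2/7).
Pick 4: P8 adds 1 new (Z8) at install cost 10 (ratio 1/10).
Greedy total install cost: 2 + 3 + 7 + 10 = 22.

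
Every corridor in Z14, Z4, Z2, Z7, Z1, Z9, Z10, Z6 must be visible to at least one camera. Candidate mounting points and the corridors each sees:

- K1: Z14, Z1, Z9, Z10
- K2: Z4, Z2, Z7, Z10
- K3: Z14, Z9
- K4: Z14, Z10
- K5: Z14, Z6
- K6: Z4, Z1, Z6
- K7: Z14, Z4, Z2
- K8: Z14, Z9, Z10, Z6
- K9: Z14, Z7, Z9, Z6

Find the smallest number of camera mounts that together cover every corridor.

3

K1, K2, K5 together cover {Z14, Z4, Z2, Z7, Z1, Z9, Z10, Z6} — every corridor.
No 2 of the 9 camera mounts cover everything (all 36 pairs fall short), so 3 is minimum.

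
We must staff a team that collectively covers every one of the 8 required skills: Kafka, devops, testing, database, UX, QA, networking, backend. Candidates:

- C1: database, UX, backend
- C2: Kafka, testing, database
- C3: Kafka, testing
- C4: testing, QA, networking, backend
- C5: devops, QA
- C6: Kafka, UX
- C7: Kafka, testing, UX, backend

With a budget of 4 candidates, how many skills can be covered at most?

8

Choosing C1, C2, C4, C5 covers {Kafka, devops, testing, database, UX, QA, networking, backend} — 8 skills.
That is all 8 skills.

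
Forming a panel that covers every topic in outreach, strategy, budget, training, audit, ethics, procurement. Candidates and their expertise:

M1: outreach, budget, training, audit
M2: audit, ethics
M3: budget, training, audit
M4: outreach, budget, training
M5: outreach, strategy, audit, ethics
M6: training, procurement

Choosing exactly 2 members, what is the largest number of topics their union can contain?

6

Choosing M1, M5 covers {outreach, strategy, budget, training, audit, ethics} — 6 topics.
No choice of 2 members does better; here procurement is left uncovered.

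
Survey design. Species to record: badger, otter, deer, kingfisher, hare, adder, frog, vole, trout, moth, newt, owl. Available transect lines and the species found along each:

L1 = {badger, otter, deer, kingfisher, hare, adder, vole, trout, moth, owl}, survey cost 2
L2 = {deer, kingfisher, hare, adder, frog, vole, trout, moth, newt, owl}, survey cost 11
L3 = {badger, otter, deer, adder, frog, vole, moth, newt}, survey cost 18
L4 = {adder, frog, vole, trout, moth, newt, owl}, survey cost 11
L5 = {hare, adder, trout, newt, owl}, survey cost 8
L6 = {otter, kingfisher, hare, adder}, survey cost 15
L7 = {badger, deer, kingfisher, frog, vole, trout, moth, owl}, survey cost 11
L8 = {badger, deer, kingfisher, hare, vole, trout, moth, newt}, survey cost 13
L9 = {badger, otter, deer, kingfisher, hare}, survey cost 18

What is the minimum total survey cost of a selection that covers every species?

13

L1, L2 cover every species at survey cost 2 + 11 = 13.
Any cover uses at least 2 transects; among all covering selections none totals below 13.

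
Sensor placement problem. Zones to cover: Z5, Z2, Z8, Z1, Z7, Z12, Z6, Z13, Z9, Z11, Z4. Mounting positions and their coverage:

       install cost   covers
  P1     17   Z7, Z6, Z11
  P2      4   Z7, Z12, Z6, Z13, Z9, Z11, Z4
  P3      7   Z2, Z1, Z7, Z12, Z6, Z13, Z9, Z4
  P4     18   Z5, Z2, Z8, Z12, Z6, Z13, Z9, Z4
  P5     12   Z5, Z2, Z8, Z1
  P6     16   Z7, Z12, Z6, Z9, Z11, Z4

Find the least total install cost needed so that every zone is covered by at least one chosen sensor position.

P2, P5 cover every zone at install cost 4 + 12 = 16.
Any cover uses at least 2 sensor positions; among all covering selections none totals below 16.

16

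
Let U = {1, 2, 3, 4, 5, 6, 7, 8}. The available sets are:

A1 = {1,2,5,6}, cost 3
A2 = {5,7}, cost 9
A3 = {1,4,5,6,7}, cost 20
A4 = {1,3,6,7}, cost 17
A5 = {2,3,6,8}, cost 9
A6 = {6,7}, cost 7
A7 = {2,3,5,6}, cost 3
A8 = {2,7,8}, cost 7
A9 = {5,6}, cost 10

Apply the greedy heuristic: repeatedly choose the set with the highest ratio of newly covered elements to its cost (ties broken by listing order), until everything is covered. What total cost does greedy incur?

Pick 1: A1 adds 4 new (1, 2, 5, 6) at cost 3 (ratio 4/3).
Pick 2: A7 adds 1 new (3) at cost 3 (ratio 1/3).
Pick 3: A8 adds 2 new (7, 8) at cost 7 (ratio 2/7).
Pick 4: A3 adds 1 new (4) at cost 20 (ratio 1/20).
Greedy total cost: 3 + 3 + 7 + 20 = 33. (The true optimum is 29, so greedy overshoots here.)

33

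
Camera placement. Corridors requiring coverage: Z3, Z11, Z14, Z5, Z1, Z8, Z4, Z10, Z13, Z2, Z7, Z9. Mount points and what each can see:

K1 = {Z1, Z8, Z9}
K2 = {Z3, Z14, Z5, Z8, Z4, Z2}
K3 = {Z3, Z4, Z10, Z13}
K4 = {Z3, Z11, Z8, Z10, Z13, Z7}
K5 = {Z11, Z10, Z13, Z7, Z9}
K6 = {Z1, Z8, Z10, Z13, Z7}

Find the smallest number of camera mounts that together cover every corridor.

3

K1, K2, K4 together cover {Z3, Z11, Z14, Z5, Z1, Z8, Z4, Z10, Z13, Z2, Z7, Z9} — every corridor.
No 2 of the 6 camera mounts cover everything (all 15 pairs fall short), so 3 is minimum.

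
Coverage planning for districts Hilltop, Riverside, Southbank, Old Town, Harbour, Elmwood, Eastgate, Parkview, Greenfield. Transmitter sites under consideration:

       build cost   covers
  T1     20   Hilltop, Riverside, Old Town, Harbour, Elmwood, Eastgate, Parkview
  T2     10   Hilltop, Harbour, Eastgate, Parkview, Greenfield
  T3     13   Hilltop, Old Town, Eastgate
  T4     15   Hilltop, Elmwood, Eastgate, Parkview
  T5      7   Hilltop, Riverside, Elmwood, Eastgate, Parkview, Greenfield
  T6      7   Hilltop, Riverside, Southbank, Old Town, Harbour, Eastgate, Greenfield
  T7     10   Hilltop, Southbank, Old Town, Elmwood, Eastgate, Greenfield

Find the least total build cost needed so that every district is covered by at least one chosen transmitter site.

14

T5, T6 cover every district at build cost 7 + 7 = 14.
Any cover uses at least 2 transmitter sites; among all covering selections none totals below 14.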